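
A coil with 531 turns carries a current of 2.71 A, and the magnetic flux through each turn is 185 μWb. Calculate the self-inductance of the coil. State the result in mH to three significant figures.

Self-inductance is defined by L = NΦ_B/I (flux linkage over current).
L = (531)(1.850×10^-4 Wb)/(2.71 A) = 3.6249×10^-2 H.

L ≈ 36.2 mH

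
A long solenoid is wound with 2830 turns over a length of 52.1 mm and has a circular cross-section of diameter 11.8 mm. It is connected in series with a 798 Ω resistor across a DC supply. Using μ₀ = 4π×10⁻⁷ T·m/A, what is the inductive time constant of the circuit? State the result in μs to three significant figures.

τ ≈ 26.5 μs

A = π(d/2)² = π(5.900×10^-3 m)² = 1.094×10^-4 m².
L = μ₀N²A/ℓ = (4π×10⁻⁷)(2830)²(1.094×10^-4)/(5.210×10^-2) = 2.113×10^-2 H.
τ = L/R = (2.113×10^-2)/(798) = 2.647×10^-5 s.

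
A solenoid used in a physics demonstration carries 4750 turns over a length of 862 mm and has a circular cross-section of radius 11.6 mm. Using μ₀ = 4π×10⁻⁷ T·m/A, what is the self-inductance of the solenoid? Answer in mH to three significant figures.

A = πr² = π(1.160×10^-2 m)² = 4.227×10^-4 m².
For a long solenoid, L = μ₀N²A/ℓ.
L = (4π×10⁻⁷)(4750)²(4.227×10^-4)/(0.862 m) = 1.390×10^-2 H.

L ≈ 13.9 mH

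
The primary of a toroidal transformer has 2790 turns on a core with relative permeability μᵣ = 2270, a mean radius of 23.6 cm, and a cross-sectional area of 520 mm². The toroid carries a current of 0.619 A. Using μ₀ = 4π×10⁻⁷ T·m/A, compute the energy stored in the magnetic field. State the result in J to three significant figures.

L = μ₀μᵣN²A/(2πR) = (4π×10⁻⁷)(2270)(2790)²(5.200×10^-4)/(2π×0.236) = 7.787 H.
U = ½LI² = ½(7.787)(0.619)² = 1.492 J.

U ≈ 1.49 J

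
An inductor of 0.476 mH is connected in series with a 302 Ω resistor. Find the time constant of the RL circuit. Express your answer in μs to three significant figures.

τ = L/R = (4.760×10^-4 H)/(302 Ω) = 1.576×10^-6 s.

τ ≈ 1.58 μs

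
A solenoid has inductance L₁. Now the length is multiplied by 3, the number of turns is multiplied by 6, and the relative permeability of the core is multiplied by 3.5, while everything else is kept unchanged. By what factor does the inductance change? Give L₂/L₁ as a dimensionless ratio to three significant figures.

For a solenoid, L ∝ μᵣN²A/ℓ.
L₂/L₁ = (3)^-1 × (6)^2 × (3.5) = 42.0.

L₂/L₁ = 42.0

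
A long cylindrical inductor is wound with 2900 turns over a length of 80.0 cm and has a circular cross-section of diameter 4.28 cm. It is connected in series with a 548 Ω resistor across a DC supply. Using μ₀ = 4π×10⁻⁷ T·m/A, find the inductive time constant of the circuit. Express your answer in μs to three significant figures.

τ ≈ 34.7 μs

A = π(d/2)² = π(2.140×10^-2 m)² = 1.439×10^-3 m².
L = μ₀N²A/ℓ = (4π×10⁻⁷)(2900)²(1.439×10^-3)/(0.8) = 1.901×10^-2 H.
τ = L/R = (1.901×10^-2)/(548) = 3.468×10^-5 s.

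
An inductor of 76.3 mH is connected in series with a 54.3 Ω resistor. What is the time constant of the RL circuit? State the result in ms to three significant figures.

τ ≈ 1.41 ms

τ = L/R = (7.630×10^-2 H)/(54.3 Ω) = 1.405×10^-3 s.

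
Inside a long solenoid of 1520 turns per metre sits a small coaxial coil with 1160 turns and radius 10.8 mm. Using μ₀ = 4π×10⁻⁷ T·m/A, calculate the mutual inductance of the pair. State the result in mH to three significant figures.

M ≈ 0.812 mH

The outer solenoid produces a uniform field B₁ = μ₀n₁I₁ across the inner coil,
so the flux linkage is N₂Φ = N₂B₁A₂ = μ₀n₁N₂A₂·I₁, giving M = μ₀n₁N₂A₂.
A₂ = πr² = π(1.080×10^-2 m)² = 3.664×10^-4 m².
M = (4π×10⁻⁷)(1520)(1160)(3.664×10^-4) = 8.119×10^-4 H.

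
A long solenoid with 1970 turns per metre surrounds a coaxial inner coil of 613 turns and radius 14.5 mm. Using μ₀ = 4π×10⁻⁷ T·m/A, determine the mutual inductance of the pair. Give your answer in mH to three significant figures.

The outer solenoid produces a uniform field B₁ = μ₀n₁I₁ across the inner coil,
so the flux linkage is N₂Φ = N₂B₁A₂ = μ₀n₁N₂A₂·I₁, giving M = μ₀n₁N₂A₂.
A₂ = πr² = π(1.450×10^-2 m)² = 6.605×10^-4 m².
M = (4π×10⁻⁷)(1970)(613)(6.605×10^-4) = 1.002×10^-3 H.

M ≈ 1.00 mH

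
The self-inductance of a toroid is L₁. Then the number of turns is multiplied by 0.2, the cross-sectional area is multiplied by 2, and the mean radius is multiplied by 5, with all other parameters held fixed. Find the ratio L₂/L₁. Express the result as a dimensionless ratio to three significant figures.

For a toroid, L ∝ μᵣN²A/R.
L₂/L₁ = (0.2)^2 × (2) × (5)^-1 = 0.0160.

L₂/L₁ = 0.0160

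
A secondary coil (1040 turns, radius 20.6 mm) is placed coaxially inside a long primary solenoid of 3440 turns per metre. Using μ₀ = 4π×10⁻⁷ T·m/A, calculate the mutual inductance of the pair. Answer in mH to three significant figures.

M ≈ 5.99 mH

The outer solenoid produces a uniform field B₁ = μ₀n₁I₁ across the inner coil,
so the flux linkage is N₂Φ = N₂B₁A₂ = μ₀n₁N₂A₂·I₁, giving M = μ₀n₁N₂A₂.
A₂ = πr² = π(2.060×10^-2 m)² = 1.333×10^-3 m².
M = (4π×10⁻⁷)(3440)(1040)(1.333×10^-3) = 5.994×10^-3 H.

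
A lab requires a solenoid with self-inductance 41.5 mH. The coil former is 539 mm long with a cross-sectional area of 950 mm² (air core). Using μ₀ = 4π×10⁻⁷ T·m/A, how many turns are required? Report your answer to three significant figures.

A = 950 mm² = 9.500×10^-4 m².
From L = μ₀N²A/ℓ, N = √(Lℓ / (μ₀A)).
N = √[(4.150×10^-2)(0.539) / ((4π×10⁻⁷)×9.500×10^-4)] = √(1.874×10^7) ≈ 4328.6.

N ≈ 4330 turns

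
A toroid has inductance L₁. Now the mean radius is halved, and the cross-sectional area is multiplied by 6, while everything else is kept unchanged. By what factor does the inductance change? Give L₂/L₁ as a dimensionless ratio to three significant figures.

L₂/L₁ = 12.0

For a toroid, L ∝ μᵣN²A/R.
L₂/L₁ = (0.5)^-1 × (6) = 12.0.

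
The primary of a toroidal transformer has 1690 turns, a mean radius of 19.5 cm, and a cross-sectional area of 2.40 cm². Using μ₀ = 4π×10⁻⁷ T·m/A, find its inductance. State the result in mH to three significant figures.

For a thin toroid, L = μ₀N²A/(2πR).
L = (4π×10⁻⁷)(1690)²(2.400×10^-4) / (2π×0.195 m) = 7.030×10^-4 H.

L ≈ 0.703 mH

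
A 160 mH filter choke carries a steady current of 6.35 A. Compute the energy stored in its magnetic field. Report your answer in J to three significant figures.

U ≈ 3.23 J

Stored magnetic energy: U = ½LI².
U = ½(0.16 H)(6.35 A)² = 3.226 J.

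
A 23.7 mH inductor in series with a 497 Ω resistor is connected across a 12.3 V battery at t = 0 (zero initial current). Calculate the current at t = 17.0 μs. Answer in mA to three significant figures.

I ≈ 7.42 mA

τ = L/R = 2.370×10^-2/497 = 4.769×10^-5 s; final current I_∞ = ε/R = 12.3/497 = 2.4748×10^-2 A.
I(t) = I_∞(1 − e^(−t/τ)) with t/τ = 0.356.
I = (2.4748×10^-2)(1 − e^(−0.356)) = 7.421×10^-3 A.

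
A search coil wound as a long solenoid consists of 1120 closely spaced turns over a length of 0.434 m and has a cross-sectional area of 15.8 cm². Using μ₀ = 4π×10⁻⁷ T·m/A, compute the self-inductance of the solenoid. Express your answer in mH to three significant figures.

A = 15.8 cm² = 1.580×10^-3 m².
For a long solenoid, L = μ₀N²A/ℓ.
L = (4π×10⁻⁷)(1120)²(1.580×10^-3)/(0.434 m) = 5.739×10^-3 H.

L ≈ 5.74 mH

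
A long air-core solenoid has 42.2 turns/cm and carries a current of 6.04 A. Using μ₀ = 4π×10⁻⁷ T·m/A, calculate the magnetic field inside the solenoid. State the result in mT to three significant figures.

B ≈ 32.0 mT

Inside a long solenoid, B = μ₀nI.
B = (4π×10⁻⁷)(4.220×10^3 m⁻¹)(6.04 A) = 3.203×10^-2 T.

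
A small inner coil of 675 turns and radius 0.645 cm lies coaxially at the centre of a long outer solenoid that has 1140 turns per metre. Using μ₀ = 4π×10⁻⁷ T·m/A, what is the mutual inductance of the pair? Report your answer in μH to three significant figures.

M ≈ 126 μH

The outer solenoid produces a uniform field B₁ = μ₀n₁I₁ across the inner coil,
so the flux linkage is N₂Φ = N₂B₁A₂ = μ₀n₁N₂A₂·I₁, giving M = μ₀n₁N₂A₂.
A₂ = πr² = π(6.450×10^-3 m)² = 1.307×10^-4 m².
M = (4π×10⁻⁷)(1140)(675)(1.307×10^-4) = 1.264×10^-4 H.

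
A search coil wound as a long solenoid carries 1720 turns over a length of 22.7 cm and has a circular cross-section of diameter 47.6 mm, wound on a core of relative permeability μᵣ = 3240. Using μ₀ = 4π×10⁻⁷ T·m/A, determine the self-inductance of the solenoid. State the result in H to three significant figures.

L ≈ 94.4 H

A = π(d/2)² = π(2.380×10^-2 m)² = 1.780×10^-3 m².
For a long solenoid, L = μ₀μᵣN²A/ℓ.
L = (4π×10⁻⁷)(3240)(1720)²(1.780×10^-3)/(0.227 m) = 94.43 H.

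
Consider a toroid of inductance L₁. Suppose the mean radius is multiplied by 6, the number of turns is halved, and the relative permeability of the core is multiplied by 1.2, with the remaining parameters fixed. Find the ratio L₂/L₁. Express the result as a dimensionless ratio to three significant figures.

L₂/L₁ = 0.0500

For a toroid, L ∝ μᵣN²A/R.
L₂/L₁ = (6)^-1 × (0.5)^2 × (1.2) = 0.0500.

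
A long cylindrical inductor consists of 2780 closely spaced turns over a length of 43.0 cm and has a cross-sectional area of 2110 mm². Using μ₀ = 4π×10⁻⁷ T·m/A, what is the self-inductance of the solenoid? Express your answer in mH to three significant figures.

A = 2110 mm² = 2.110×10^-3 m².
For a long solenoid, L = μ₀N²A/ℓ.
L = (4π×10⁻⁷)(2780)²(2.110×10^-3)/(0.43 m) = 4.766×10^-2 H.

L ≈ 47.7 mH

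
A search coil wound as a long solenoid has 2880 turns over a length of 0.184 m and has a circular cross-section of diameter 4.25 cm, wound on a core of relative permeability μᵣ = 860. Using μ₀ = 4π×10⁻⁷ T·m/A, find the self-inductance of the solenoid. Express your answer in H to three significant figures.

L ≈ 69.1 H

A = π(d/2)² = π(2.125×10^-2 m)² = 1.419×10^-3 m².
For a long solenoid, L = μ₀μᵣN²A/ℓ.
L = (4π×10⁻⁷)(860)(2880)²(1.419×10^-3)/(0.184 m) = 69.11 H.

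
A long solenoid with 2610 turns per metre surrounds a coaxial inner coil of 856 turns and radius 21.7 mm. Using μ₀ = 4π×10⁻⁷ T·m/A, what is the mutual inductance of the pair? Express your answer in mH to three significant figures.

The outer solenoid produces a uniform field B₁ = μ₀n₁I₁ across the inner coil,
so the flux linkage is N₂Φ = N₂B₁A₂ = μ₀n₁N₂A₂·I₁, giving M = μ₀n₁N₂A₂.
A₂ = πr² = π(2.170×10^-2 m)² = 1.479×10^-3 m².
M = (4π×10⁻⁷)(2610)(856)(1.479×10^-3) = 4.153×10^-3 H.

M ≈ 4.15 mH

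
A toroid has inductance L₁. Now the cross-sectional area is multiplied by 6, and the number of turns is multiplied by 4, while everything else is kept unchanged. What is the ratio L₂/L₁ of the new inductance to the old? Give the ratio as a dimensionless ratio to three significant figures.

L₂/L₁ = 96.0

For a toroid, L ∝ μᵣN²A/R.
L₂/L₁ = (6) × (4)^2 = 96.0.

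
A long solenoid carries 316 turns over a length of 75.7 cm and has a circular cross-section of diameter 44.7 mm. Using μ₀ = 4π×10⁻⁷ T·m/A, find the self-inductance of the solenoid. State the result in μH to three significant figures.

L ≈ 260 μH

A = π(d/2)² = π(2.235×10^-2 m)² = 1.569×10^-3 m².
For a long solenoid, L = μ₀N²A/ℓ.
L = (4π×10⁻⁷)(316)²(1.569×10^-3)/(0.757 m) = 2.601×10^-4 H.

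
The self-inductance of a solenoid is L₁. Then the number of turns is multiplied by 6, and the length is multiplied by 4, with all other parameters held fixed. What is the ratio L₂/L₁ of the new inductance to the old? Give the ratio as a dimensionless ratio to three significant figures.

For a solenoid, L ∝ μᵣN²A/ℓ.
L₂/L₁ = (6)^2 × (4)^-1 = 9.00.

L₂/L₁ = 9.00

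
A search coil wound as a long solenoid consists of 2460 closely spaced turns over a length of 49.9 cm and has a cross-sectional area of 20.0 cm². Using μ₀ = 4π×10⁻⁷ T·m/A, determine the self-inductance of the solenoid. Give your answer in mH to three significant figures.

A = 20.0 cm² = 2.000×10^-3 m².
For a long solenoid, L = μ₀N²A/ℓ.
L = (4π×10⁻⁷)(2460)²(2.000×10^-3)/(0.499 m) = 3.048×10^-2 H.

L ≈ 30.5 mH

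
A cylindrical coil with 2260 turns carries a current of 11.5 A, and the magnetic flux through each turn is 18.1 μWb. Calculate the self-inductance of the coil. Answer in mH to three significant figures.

L ≈ 3.56 mH

Self-inductance is defined by L = NΦ_B/I (flux linkage over current).
L = (2260)(1.810×10^-5 Wb)/(11.5 A) = 3.557×10^-3 H.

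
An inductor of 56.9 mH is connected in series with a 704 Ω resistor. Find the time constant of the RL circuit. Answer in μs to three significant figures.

τ = L/R = (5.690×10^-2 H)/(704 Ω) = 8.082×10^-5 s.

τ ≈ 80.8 μs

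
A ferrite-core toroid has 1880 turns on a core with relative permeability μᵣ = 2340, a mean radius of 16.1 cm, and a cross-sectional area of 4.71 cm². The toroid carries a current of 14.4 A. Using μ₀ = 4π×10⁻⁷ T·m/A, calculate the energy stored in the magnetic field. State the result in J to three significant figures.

U ≈ 502 J

L = μ₀μᵣN²A/(2πR) = (4π×10⁻⁷)(2340)(1880)²(4.710×10^-4)/(2π×0.161) = 4.839 H.
U = ½LI² = ½(4.839)(14.4)² = 501.7 J.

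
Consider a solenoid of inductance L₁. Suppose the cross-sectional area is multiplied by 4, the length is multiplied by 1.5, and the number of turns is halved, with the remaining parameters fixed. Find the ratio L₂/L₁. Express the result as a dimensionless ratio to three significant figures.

L₂/L₁ = 0.667

For a solenoid, L ∝ μᵣN²A/ℓ.
L₂/L₁ = (4) × (1.5)^-1 × (0.5)^2 = 0.667.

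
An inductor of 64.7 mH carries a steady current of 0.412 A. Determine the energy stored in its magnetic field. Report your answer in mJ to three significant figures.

Stored magnetic energy: U = ½LI².
U = ½(6.470×10^-2 H)(0.412 A)² = 5.491×10^-3 J.

U ≈ 5.49 mJ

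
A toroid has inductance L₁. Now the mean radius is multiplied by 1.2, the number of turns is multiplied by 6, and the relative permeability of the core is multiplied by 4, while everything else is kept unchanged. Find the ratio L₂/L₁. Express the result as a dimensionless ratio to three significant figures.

L₂/L₁ = 120

For a toroid, L ∝ μᵣN²A/R.
L₂/L₁ = (1.2)^-1 × (6)^2 × (4) = 120.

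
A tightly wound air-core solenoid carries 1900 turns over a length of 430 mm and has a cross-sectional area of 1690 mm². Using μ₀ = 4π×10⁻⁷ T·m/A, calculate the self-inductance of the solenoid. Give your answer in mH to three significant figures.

L ≈ 17.8 mH

A = 1690 mm² = 1.690×10^-3 m².
For a long solenoid, L = μ₀N²A/ℓ.
L = (4π×10⁻⁷)(1900)²(1.690×10^-3)/(0.43 m) = 1.783×10^-2 H.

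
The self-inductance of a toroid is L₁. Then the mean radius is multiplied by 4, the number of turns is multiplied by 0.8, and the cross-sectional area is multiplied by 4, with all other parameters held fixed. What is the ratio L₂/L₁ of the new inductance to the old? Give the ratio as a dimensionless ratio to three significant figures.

For a toroid, L ∝ μᵣN²A/R.
L₂/L₁ = (4)^-1 × (0.8)^2 × (4) = 0.640.

L₂/L₁ = 0.640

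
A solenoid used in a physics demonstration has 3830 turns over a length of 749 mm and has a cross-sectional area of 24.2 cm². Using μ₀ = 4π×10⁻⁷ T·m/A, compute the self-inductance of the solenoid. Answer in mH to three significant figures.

L ≈ 59.6 mH

A = 24.2 cm² = 2.420×10^-3 m².
For a long solenoid, L = μ₀N²A/ℓ.
L = (4π×10⁻⁷)(3830)²(2.420×10^-3)/(0.749 m) = 5.956×10^-2 H.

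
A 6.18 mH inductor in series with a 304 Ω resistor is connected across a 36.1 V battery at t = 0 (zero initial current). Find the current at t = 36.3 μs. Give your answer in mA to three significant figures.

τ = L/R = 6.180×10^-3/304 = 2.033×10^-5 s; final current I_∞ = ε/R = 36.1/304 = 0.1188 A.
I(t) = I_∞(1 − e^(−t/τ)) with t/τ = 1.786.
I = (0.1188)(1 − e^(−1.786)) = 9.884×10^-2 A.

I ≈ 98.8 mA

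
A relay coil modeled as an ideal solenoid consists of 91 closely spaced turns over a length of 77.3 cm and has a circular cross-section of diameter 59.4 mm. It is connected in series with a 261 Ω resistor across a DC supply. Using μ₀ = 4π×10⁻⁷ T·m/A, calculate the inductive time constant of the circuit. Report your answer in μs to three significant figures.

A = π(d/2)² = π(2.970×10^-2 m)² = 2.771×10^-3 m².
L = μ₀N²A/ℓ = (4π×10⁻⁷)(91)²(2.771×10^-3)/(0.773) = 3.731×10^-5 H.
τ = L/R = (3.731×10^-5)/(261) = 1.429×10^-7 s.

τ ≈ 0.143 μs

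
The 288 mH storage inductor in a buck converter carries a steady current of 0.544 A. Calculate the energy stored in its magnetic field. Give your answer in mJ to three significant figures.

U ≈ 42.6 mJ

Stored magnetic energy: U = ½LI².
U = ½(0.288 H)(0.544 A)² = 4.261×10^-2 J.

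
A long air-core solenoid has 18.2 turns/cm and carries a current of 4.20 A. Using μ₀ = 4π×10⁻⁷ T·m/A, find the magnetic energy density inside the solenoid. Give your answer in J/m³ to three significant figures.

B = μ₀nI = (4π×10⁻⁷)(1.820×10^3)(4.20) = 9.606×10^-3 T.
u = B²/(2μ₀) = (9.606×10^-3)²/(2×4π×10⁻⁷) = 36.71 J/m³.

u ≈ 36.7 J/m³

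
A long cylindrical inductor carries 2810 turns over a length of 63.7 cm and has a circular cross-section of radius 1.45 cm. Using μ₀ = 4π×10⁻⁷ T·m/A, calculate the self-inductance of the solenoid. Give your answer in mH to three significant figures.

A = πr² = π(1.450×10^-2 m)² = 6.605×10^-4 m².
For a long solenoid, L = μ₀N²A/ℓ.
L = (4π×10⁻⁷)(2810)²(6.605×10^-4)/(0.637 m) = 1.029×10^-2 H.

L ≈ 10.3 mH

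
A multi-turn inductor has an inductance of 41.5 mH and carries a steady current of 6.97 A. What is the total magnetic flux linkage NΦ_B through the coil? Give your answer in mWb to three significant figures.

From L = NΦ_B/I, the flux linkage is NΦ_B = LI.
NΦ_B = (4.150×10^-2 H)(6.97 A) = 0.2893 Wb.

NΦ_B ≈ 289 mWb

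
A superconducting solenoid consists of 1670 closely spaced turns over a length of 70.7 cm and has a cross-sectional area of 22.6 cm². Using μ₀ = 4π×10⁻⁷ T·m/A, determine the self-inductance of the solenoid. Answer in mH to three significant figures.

A = 22.6 cm² = 2.260×10^-3 m².
For a long solenoid, L = μ₀N²A/ℓ.
L = (4π×10⁻⁷)(1670)²(2.260×10^-3)/(0.707 m) = 1.120×10^-2 H.

L ≈ 11.2 mH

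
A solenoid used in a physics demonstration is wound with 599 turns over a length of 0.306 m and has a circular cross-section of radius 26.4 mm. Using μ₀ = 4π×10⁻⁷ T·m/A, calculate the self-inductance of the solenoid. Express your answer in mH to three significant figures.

L ≈ 3.23 mH

A = πr² = π(2.640×10^-2 m)² = 2.190×10^-3 m².
For a long solenoid, L = μ₀N²A/ℓ.
L = (4π×10⁻⁷)(599)²(2.190×10^-3)/(0.306 m) = 3.226×10^-3 H.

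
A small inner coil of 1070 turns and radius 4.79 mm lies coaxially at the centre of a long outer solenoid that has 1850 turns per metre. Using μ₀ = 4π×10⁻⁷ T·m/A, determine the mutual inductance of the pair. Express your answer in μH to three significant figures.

M ≈ 179 μH

The outer solenoid produces a uniform field B₁ = μ₀n₁I₁ across the inner coil,
so the flux linkage is N₂Φ = N₂B₁A₂ = μ₀n₁N₂A₂·I₁, giving M = μ₀n₁N₂A₂.
A₂ = πr² = π(4.790×10^-3 m)² = 7.208×10^-5 m².
M = (4π×10⁻⁷)(1850)(1070)(7.208×10^-5) = 1.793×10^-4 H.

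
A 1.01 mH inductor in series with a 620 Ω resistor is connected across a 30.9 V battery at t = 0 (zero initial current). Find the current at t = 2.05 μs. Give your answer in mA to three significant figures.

τ = L/R = 1.010×10^-3/620 = 1.629×10^-6 s; final current I_∞ = ε/R = 30.9/620 = 4.984×10^-2 A.
I(t) = I_∞(1 − e^(−t/τ)) with t/τ = 1.258.
I = (4.984×10^-2)(1 − e^(−1.258)) = 3.568×10^-2 A.

I ≈ 35.7 mA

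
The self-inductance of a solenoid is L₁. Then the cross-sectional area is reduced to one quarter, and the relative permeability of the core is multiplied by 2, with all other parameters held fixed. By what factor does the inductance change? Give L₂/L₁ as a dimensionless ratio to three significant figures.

For a solenoid, L ∝ μᵣN²A/ℓ.
L₂/L₁ = (0.25) × (2) = 0.500.

L₂/L₁ = 0.500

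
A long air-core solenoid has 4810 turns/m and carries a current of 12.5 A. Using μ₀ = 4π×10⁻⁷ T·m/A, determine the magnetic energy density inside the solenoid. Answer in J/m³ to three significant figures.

u ≈ 2270 J/m³

B = μ₀nI = (4π×10⁻⁷)(4.810×10^3)(12.5) = 7.556×10^-2 T.
u = B²/(2μ₀) = (7.556×10^-2)²/(2×4π×10⁻⁷) = 2.271×10^3 J/m³.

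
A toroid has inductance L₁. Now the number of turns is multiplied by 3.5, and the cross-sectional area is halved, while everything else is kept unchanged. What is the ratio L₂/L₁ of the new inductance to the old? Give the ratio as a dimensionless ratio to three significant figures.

For a toroid, L ∝ μᵣN²A/R.
L₂/L₁ = (3.5)^2 × (0.5) = 6.13.

L₂/L₁ = 6.13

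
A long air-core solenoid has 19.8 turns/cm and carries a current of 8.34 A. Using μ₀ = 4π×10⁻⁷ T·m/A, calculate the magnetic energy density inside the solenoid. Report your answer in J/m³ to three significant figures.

u ≈ 171 J/m³

B = μ₀nI = (4π×10⁻⁷)(1.980×10^3)(8.34) = 2.075×10^-2 T.
u = B²/(2μ₀) = (2.075×10^-2)²/(2×4π×10⁻⁷) = 171.3 J/m³.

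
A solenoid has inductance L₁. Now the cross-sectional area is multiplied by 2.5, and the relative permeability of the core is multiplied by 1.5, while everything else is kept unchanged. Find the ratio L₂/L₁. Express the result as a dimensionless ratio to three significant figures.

L₂/L₁ = 3.75

For a solenoid, L ∝ μᵣN²A/ℓ.
L₂/L₁ = (2.5) × (1.5) = 3.75.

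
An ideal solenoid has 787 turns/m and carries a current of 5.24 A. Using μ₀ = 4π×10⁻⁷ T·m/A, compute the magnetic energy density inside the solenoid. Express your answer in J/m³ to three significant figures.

B = μ₀nI = (4π×10⁻⁷)(787)(5.24) = 5.182×10^-3 T.
u = B²/(2μ₀) = (5.182×10^-3)²/(2×4π×10⁻⁷) = 10.69 J/m³.

u ≈ 10.7 J/m³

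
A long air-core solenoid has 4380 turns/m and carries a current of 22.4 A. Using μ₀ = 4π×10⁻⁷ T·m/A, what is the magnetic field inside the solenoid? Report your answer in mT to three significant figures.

Inside a long solenoid, B = μ₀nI.
B = (4π×10⁻⁷)(4.380×10^3 m⁻¹)(22.4 A) = 0.1233 T.

B ≈ 123 mT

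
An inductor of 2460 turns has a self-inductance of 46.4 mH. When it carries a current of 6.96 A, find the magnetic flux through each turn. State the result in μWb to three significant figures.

Φ_B ≈ 131 μWb

From L = NΦ_B/I, the flux per turn is Φ_B = LI/N.
Φ_B = (4.640×10^-2 H)(6.96 A)/2460 = 1.313×10^-4 Wb.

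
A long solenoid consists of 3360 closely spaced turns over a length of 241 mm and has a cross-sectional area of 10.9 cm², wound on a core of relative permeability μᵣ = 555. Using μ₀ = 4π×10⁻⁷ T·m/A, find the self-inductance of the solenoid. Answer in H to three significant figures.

A = 10.9 cm² = 1.090×10^-3 m².
For a long solenoid, L = μ₀μᵣN²A/ℓ.
L = (4π×10⁻⁷)(555)(3360)²(1.090×10^-3)/(0.241 m) = 35.61 H.

L ≈ 35.6 H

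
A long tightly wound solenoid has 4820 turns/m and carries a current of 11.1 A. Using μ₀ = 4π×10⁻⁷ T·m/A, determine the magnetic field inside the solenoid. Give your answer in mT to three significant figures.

B ≈ 67.2 mT

Inside a long solenoid, B = μ₀nI.
B = (4π×10⁻⁷)(4.820×10^3 m⁻¹)(11.1 A) = 6.723×10^-2 T.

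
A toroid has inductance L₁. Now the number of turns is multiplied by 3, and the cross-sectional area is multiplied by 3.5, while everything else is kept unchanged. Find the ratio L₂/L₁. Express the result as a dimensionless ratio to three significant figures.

L₂/L₁ = 31.5

For a toroid, L ∝ μᵣN²A/R.
L₂/L₁ = (3)^2 × (3.5) = 31.5.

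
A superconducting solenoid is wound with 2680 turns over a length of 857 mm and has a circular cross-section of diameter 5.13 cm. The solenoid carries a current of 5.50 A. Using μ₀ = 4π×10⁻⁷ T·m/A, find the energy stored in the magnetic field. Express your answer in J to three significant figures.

U ≈ 0.329 J

A = π(d/2)² = π(2.565×10^-2 m)² = 2.067×10^-3 m².
L = μ₀N²A/ℓ = (4π×10⁻⁷)(2680)²(2.067×10^-3)/(0.857) = 2.177×10^-2 H.
U = ½LI² = ½(2.177×10^-2)(5.50)² = 0.3292 J.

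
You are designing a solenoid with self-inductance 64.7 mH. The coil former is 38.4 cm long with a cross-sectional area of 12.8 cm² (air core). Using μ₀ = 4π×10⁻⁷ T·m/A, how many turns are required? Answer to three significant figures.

A = 12.8 cm² = 1.280×10^-3 m².
From L = μ₀N²A/ℓ, N = √(Lℓ / (μ₀A)).
N = √[(6.470×10^-2)(0.384) / ((4π×10⁻⁷)×1.280×10^-3)] = √(1.5446×10^7) ≈ 3930.1.

N ≈ 3930 turns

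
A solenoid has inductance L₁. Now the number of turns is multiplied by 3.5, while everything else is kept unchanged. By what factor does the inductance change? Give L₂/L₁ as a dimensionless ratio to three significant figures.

L₂/L₁ = 12.3

For a solenoid, L ∝ μᵣN²A/ℓ.
L₂/L₁ = (3.5)^2 = 12.3.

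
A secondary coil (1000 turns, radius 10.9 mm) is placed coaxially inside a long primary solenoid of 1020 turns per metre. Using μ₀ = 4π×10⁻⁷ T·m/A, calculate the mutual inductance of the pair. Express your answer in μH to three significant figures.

The outer solenoid produces a uniform field B₁ = μ₀n₁I₁ across the inner coil,
so the flux linkage is N₂Φ = N₂B₁A₂ = μ₀n₁N₂A₂·I₁, giving M = μ₀n₁N₂A₂.
A₂ = πr² = π(1.090×10^-2 m)² = 3.733×10^-4 m².
M = (4π×10⁻⁷)(1020)(1000)(3.733×10^-4) = 4.784×10^-4 H.

M ≈ 478 μH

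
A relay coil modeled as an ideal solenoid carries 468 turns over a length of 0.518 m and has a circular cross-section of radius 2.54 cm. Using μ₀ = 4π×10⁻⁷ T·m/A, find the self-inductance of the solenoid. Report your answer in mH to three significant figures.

A = πr² = π(2.540×10^-2 m)² = 2.027×10^-3 m².
For a long solenoid, L = μ₀N²A/ℓ.
L = (4π×10⁻⁷)(468)²(2.027×10^-3)/(0.518 m) = 1.077×10^-3 H.

L ≈ 1.08 mH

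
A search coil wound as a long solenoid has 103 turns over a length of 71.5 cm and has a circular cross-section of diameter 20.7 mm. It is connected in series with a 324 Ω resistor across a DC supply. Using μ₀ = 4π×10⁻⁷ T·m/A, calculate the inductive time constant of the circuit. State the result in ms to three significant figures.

τ ≈ 1.94e-05 ms

A = π(d/2)² = π(1.035×10^-2 m)² = 3.365×10^-4 m².
L = μ₀N²A/ℓ = (4π×10⁻⁷)(103)²(3.365×10^-4)/(0.715) = 6.2749×10^-6 H.
τ = L/R = (6.2749×10^-6)/(324) = 1.937×10^-8 s.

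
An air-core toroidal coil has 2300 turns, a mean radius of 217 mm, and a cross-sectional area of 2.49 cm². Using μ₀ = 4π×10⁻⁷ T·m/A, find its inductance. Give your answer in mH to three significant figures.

For a thin toroid, L = μ₀N²A/(2πR).
L = (4π×10⁻⁷)(2300)²(2.490×10^-4) / (2π×0.217 m) = 1.214×10^-3 H.

L ≈ 1.21 mH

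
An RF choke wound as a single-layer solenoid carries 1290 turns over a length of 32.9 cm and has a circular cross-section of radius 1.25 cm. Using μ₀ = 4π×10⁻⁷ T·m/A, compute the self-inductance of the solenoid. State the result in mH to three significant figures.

L ≈ 3.12 mH

A = πr² = π(1.250×10^-2 m)² = 4.909×10^-4 m².
For a long solenoid, L = μ₀N²A/ℓ.
L = (4π×10⁻⁷)(1290)²(4.909×10^-4)/(0.329 m) = 3.120×10^-3 H.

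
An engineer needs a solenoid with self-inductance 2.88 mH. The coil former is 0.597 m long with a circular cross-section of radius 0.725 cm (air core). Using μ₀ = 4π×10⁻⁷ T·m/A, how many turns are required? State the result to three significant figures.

A = πr² = π(7.250×10^-3 m)² = 1.651×10^-4 m².
From L = μ₀N²A/ℓ, N = √(Lℓ / (μ₀A)).
N = √[(2.880×10^-3)(0.597) / ((4π×10⁻⁷)×1.651×10^-4)] = √(8.286×10^6) ≈ 2878.5.

N ≈ 2880 turns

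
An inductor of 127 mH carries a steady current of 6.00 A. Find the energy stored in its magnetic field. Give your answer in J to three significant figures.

U ≈ 2.29 J

Stored magnetic energy: U = ½LI².
U = ½(0.127 H)(6.00 A)² = 2.286 J.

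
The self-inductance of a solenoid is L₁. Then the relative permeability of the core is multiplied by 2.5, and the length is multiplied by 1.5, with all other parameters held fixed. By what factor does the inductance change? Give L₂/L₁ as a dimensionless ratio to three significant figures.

L₂/L₁ = 1.67

For a solenoid, L ∝ μᵣN²A/ℓ.
L₂/L₁ = (2.5) × (1.5)^-1 = 1.67.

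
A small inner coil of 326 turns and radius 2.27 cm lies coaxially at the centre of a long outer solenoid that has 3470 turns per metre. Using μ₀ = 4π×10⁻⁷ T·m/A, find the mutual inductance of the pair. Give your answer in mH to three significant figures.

M ≈ 2.30 mH

The outer solenoid produces a uniform field B₁ = μ₀n₁I₁ across the inner coil,
so the flux linkage is N₂Φ = N₂B₁A₂ = μ₀n₁N₂A₂·I₁, giving M = μ₀n₁N₂A₂.
A₂ = πr² = π(2.270×10^-2 m)² = 1.619×10^-3 m².
M = (4π×10⁻⁷)(3470)(326)(1.619×10^-3) = 2.301×10^-3 H.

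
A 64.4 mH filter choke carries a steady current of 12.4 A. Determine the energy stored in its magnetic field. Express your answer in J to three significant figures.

U ≈ 4.95 J

Stored magnetic energy: U = ½LI².
U = ½(6.440×10^-2 H)(12.4 A)² = 4.951 J.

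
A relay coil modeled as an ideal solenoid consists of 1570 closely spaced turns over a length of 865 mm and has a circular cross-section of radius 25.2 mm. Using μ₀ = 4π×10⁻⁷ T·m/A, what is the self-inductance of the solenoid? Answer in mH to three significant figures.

L ≈ 7.14 mH

A = πr² = π(2.520×10^-2 m)² = 1.995×10^-3 m².
For a long solenoid, L = μ₀N²A/ℓ.
L = (4π×10⁻⁷)(1570)²(1.995×10^-3)/(0.865 m) = 7.144×10^-3 H.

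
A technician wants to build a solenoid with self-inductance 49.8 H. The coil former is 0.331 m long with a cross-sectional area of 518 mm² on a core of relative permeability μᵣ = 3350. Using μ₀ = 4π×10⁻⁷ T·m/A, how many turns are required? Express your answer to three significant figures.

N ≈ 2750 turns

A = 518 mm² = 5.180×10^-4 m².
From L = μ₀μᵣN²A/ℓ, N = √(Lℓ / (μ₀μᵣA)).
N = √[(49.8)(0.331) / ((4π×10⁻⁷)(3350)×5.180×10^-4)] = √(7.559×10^6) ≈ 2749.4.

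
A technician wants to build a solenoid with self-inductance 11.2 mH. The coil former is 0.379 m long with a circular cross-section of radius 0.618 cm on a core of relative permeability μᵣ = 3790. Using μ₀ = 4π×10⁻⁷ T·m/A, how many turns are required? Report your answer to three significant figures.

N ≈ 86 turns

A = πr² = π(6.180×10^-3 m)² = 1.200×10^-4 m².
From L = μ₀μᵣN²A/ℓ, N = √(Lℓ / (μ₀μᵣA)).
N = √[(1.120×10^-2)(0.379) / ((4π×10⁻⁷)(3790)×1.200×10^-4)] = √(7.428×10^3) ≈ 86.2.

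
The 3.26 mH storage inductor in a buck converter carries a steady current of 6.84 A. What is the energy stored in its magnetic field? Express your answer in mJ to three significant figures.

U ≈ 76.3 mJ

Stored magnetic energy: U = ½LI².
U = ½(3.260×10^-3 H)(6.84 A)² = 7.626×10^-2 J.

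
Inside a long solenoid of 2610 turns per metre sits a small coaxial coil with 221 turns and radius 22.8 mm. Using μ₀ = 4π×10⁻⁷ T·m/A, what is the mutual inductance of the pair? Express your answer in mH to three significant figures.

M ≈ 1.18 mH

The outer solenoid produces a uniform field B₁ = μ₀n₁I₁ across the inner coil,
so the flux linkage is N₂Φ = N₂B₁A₂ = μ₀n₁N₂A₂·I₁, giving M = μ₀n₁N₂A₂.
A₂ = πr² = π(2.280×10^-2 m)² = 1.633×10^-3 m².
M = (4π×10⁻⁷)(2610)(221)(1.633×10^-3) = 1.184×10^-3 H.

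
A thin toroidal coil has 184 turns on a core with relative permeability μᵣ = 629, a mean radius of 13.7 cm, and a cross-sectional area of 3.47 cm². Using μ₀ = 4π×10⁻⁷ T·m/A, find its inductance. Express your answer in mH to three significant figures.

L ≈ 10.8 mH

For a thin toroid, L = μ₀μᵣN²A/(2πR).
L = (4π×10⁻⁷)(629)(184)²(3.470×10^-4) / (2π×0.137 m) = 1.079×10^-2 H.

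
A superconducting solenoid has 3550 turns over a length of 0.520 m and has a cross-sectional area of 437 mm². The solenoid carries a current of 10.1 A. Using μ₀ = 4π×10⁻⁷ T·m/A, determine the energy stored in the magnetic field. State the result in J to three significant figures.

U ≈ 0.679 J

A = 437 mm² = 4.370×10^-4 m².
L = μ₀N²A/ℓ = (4π×10⁻⁷)(3550)²(4.370×10^-4)/(0.52) = 1.331×10^-2 H.
U = ½LI² = ½(1.331×10^-2)(10.1)² = 0.6788 J.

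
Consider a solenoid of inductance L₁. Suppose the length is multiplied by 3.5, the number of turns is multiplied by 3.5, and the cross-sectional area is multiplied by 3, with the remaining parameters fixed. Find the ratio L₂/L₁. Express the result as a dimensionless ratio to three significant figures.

L₂/L₁ = 10.5

For a solenoid, L ∝ μᵣN²A/ℓ.
L₂/L₁ = (3.5)^-1 × (3.5)^2 × (3) = 10.5.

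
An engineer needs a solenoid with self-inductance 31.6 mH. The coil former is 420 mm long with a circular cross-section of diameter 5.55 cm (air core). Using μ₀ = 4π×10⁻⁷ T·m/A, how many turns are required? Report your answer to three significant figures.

N ≈ 2090 turns

A = π(d/2)² = π(2.775×10^-2 m)² = 2.419×10^-3 m².
From L = μ₀N²A/ℓ, N = √(Lℓ / (μ₀A)).
N = √[(3.160×10^-2)(0.42) / ((4π×10⁻⁷)×2.419×10^-3)] = √(4.366×10^6) ≈ 2089.4.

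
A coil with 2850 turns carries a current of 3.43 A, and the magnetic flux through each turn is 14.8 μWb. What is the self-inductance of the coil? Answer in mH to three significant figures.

L ≈ 12.3 mH

Self-inductance is defined by L = NΦ_B/I (flux linkage over current).
L = (2850)(1.480×10^-5 Wb)/(3.43 A) = 1.230×10^-2 H.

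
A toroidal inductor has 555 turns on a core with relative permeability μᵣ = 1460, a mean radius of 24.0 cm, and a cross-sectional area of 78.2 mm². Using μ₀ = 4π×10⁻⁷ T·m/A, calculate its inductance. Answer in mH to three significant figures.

For a thin toroid, L = μ₀μᵣN²A/(2πR).
L = (4π×10⁻⁷)(1460)(555)²(7.820×10^-5) / (2π×0.24 m) = 2.931×10^-2 H.

L ≈ 29.3 mH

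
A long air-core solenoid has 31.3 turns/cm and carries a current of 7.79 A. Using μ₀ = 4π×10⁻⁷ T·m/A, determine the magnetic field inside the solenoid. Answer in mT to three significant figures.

B ≈ 30.6 mT

Inside a long solenoid, B = μ₀nI.
B = (4π×10⁻⁷)(3.130×10^3 m⁻¹)(7.79 A) = 3.064×10^-2 T.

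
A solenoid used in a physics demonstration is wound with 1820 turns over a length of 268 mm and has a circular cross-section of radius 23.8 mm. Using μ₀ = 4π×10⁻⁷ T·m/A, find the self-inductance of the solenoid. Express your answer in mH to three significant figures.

A = πr² = π(2.380×10^-2 m)² = 1.780×10^-3 m².
For a long solenoid, L = μ₀N²A/ℓ.
L = (4π×10⁻⁷)(1820)²(1.780×10^-3)/(0.268 m) = 2.764×10^-2 H.

L ≈ 27.6 mH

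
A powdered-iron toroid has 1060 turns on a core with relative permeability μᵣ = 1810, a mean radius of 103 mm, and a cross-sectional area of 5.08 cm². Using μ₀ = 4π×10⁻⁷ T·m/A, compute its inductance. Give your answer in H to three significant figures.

For a thin toroid, L = μ₀μᵣN²A/(2πR).
L = (4π×10⁻⁷)(1810)(1060)²(5.080×10^-4) / (2π×0.103 m) = 2.006 H.

L ≈ 2.01 H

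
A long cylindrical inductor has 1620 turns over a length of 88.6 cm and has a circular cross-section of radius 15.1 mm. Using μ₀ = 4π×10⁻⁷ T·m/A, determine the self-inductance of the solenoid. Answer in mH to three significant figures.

L ≈ 2.67 mH

A = πr² = π(1.510×10^-2 m)² = 7.163×10^-4 m².
For a long solenoid, L = μ₀N²A/ℓ.
L = (4π×10⁻⁷)(1620)²(7.163×10^-4)/(0.886 m) = 2.666×10^-3 H.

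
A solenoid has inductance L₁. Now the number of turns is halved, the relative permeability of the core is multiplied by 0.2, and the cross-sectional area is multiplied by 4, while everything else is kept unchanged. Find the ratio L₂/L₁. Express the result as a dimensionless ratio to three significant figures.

For a solenoid, L ∝ μᵣN²A/ℓ.
L₂/L₁ = (0.5)^2 × (0.2) × (4) = 0.200.

L₂/L₁ = 0.200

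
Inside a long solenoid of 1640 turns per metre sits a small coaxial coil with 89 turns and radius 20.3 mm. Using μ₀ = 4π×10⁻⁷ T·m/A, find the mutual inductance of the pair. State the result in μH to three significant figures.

The outer solenoid produces a uniform field B₁ = μ₀n₁I₁ across the inner coil,
so the flux linkage is N₂Φ = N₂B₁A₂ = μ₀n₁N₂A₂·I₁, giving M = μ₀n₁N₂A₂.
A₂ = πr² = π(2.030×10^-2 m)² = 1.2946×10^-3 m².
M = (4π×10⁻⁷)(1640)(89)(1.2946×10^-3) = 2.3746×10^-4 H.

M ≈ 237 μH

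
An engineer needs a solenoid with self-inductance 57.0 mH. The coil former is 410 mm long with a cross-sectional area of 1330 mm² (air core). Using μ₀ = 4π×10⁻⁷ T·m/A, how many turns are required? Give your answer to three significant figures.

N ≈ 3740 turns

A = 1330 mm² = 1.330×10^-3 m².
From L = μ₀N²A/ℓ, N = √(Lℓ / (μ₀A)).
N = √[(5.700×10^-2)(0.41) / ((4π×10⁻⁷)×1.330×10^-3)] = √(1.398×10^7) ≈ 3739.4.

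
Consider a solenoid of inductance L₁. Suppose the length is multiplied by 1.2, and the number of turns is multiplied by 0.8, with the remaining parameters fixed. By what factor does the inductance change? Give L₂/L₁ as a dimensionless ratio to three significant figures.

L₂/L₁ = 0.533

For a solenoid, L ∝ μᵣN²A/ℓ.
L₂/L₁ = (1.2)^-1 × (0.8)^2 = 0.533.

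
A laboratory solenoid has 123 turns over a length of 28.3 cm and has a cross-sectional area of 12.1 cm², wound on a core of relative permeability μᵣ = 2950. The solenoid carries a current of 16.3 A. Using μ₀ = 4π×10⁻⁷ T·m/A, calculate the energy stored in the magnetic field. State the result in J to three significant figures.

U ≈ 31.9 J

A = 12.1 cm² = 1.210×10^-3 m².
L = μ₀μᵣN²A/ℓ = (4π×10⁻⁷)(2950)(123)²(1.210×10^-3)/(0.283) = 0.2398 H.
U = ½LI² = ½(0.2398)(16.3)² = 31.86 J.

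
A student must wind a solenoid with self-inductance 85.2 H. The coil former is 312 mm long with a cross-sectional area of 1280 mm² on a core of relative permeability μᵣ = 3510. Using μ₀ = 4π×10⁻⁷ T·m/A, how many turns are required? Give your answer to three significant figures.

N ≈ 2170 turns

A = 1280 mm² = 1.280×10^-3 m².
From L = μ₀μᵣN²A/ℓ, N = √(Lℓ / (μ₀μᵣA)).
N = √[(85.2)(0.312) / ((4π×10⁻⁷)(3510)×1.280×10^-3)] = √(4.708×10^6) ≈ 2169.9.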